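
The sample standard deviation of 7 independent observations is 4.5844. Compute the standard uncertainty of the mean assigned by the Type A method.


u_A = s / sqrt(n)
u_A = 4.5844 / sqrt(7)
u_A = 4.5844 / 2.6457513
u_A = 1.7327

1.7327


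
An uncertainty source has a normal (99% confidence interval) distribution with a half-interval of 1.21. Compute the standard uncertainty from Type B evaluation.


u_B = half_width / 2.576
u_B = 1.21 / 2.576
u_B = 0.4697

0.4697


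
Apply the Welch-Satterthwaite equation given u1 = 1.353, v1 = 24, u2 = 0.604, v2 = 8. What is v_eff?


uc = sqrt(u1^2 + u2^2) = sqrt(1.353^2 + 0.604^2) = 1.4816967
v_eff = uc^4 / (u1^4/v1 + u2^4/v2)
= 1.4816967^4 / (1.353^4/24 + 0.604^4/8)
= 4.8198914 / 0.15626673
v_eff = 30.8440

30.8440


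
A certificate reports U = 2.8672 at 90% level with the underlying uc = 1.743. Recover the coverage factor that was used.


k = U / uc
k = 2.8672 / 1.743
k = 1.645

1.645


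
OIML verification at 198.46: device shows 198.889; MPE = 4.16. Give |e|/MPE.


e = indication - reference = 198.889 - 198.46 = 0.4290
|e| = 0.4290
ratio = |e| / MPE = 0.4290 / 4.16
ratio = 0.1031

0.1031


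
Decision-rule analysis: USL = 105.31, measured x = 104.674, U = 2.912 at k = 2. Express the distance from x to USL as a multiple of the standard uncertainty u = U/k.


u = U / k = 2.912 / 2 = 1.456
margin = |USL - x| = |105.31 - 104.674| = 0.636
z = margin / u = 0.636 / 1.456
z = 0.4368

0.4368


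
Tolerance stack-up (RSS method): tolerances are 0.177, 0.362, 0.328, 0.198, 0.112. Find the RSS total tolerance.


RSS = sqrt(0.177^2 + 0.362^2 + 0.328^2 + 0.198^2 + 0.112^2)
= sqrt(0.321705)
= 0.5672

0.5672


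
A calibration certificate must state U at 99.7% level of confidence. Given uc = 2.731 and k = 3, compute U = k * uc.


U = k * uc
U = 3 * 2.731
U = 8.1930

8.1930


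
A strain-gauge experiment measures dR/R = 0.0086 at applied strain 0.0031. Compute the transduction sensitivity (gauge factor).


GF = (dR/R) / epsilon
= 0.0086 / 0.0031
= 2.7742

2.7742


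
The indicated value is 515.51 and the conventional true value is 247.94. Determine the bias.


Systematic error = measured - true
= 515.51 - 247.94
= 267.5700

267.5700


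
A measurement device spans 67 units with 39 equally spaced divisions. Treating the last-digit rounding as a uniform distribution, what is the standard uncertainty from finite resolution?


resolution = range / divisions
resolution = 67 / 39 = 1.7179487
u_res = resolution / (2*sqrt(3))
u_res = 1.7179487 / 3.4641016
u_res = 0.4959

0.4959


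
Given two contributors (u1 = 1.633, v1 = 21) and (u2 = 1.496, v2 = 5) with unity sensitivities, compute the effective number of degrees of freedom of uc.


uc = sqrt(u1^2 + u2^2) = sqrt(1.633^2 + 1.496^2) = 2.2146569
v_eff = uc^4 / (u1^4/v1 + u2^4/v2)
= 2.2146569^4 / (1.633^4/21 + 1.496^4/5)
= 24.056133 / 1.3403731
v_eff = 17.9473

17.9473


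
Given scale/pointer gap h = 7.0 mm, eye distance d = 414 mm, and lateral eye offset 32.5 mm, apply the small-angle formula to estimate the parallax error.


error = h * offset / d
= 7.0 * 32.5 / 414
= 0.5495

0.5495


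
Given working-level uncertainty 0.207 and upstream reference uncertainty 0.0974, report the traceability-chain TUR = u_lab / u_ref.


TUR = u_lab / u_ref
= 0.207 / 0.0974
= 2.1253

2.1253


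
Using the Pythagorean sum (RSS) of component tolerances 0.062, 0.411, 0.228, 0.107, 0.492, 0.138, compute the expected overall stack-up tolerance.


RSS = sqrt(0.062^2 + 0.411^2 + 0.228^2 + 0.107^2 + 0.492^2 + 0.138^2)
= sqrt(0.497306)
= 0.7052

0.7052


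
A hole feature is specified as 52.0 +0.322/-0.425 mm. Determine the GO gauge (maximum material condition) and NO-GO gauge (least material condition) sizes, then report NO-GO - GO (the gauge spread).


GO = nominal - lower_tol (smallest hole = maximum material condition)
GO = 52.0 - 0.425 = 51.575
NO-GO = nominal + upper_tol (largest hole = least material condition)
NO-GO = 52.0 + 0.322 = 52.322
spread = NO-GO - GO = 52.322 - 51.575 = 0.7470

0.7470


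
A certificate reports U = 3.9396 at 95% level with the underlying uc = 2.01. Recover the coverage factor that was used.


k = U / uc
k = 3.9396 / 2.01
k = 1.96

1.96


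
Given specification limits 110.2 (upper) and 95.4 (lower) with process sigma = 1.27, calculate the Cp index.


Cp = (USL - LSL) / (6 * sigma)
= (110.2 - 95.4) / (6 * 1.27)
= 14.8000 / 7.6200
= 1.9423

1.9423


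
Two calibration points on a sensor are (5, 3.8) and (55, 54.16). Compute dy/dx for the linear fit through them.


slope = (y2 - y1) / (x2 - x1)
= (54.16 - 3.8) / (55 - 5)
= 50.3600 / 50
= 1.0072

1.0072


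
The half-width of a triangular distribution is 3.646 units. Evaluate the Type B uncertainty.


u_B = half_width / sqrt(6)
u_B = 3.646 / 2.4494897
u_B = 1.4885

1.4885


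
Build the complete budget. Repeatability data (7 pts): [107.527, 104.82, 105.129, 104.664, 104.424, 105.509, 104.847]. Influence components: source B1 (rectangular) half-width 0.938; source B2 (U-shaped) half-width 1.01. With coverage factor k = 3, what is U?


mean = (107.527 + 104.82 + 105.129 + 104.664 + 104.424 + 105.509 + 104.847) / 7 = 105.2742857
s = sqrt(sum((x - mean)^2)/(n-1)) = 1.0516101
u_A = s / sqrt(n) = 1.0516101 / sqrt(7) = 0.39747126
u_B1 = 0.938 / sqrt(3) = 0.54155455
u_B2 = 1.01 / sqrt(2) = 0.71417785
uc = sqrt(0.39747126^2 + 0.54155455^2 + 0.71417785^2) = 0.98046659
U = k * uc = 3 * 0.98046659
U = 2.9414

2.9414


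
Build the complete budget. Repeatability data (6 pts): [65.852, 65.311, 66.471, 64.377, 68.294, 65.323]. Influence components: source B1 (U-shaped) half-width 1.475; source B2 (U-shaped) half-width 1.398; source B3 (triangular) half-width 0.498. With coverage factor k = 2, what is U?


mean = (65.852 + 65.311 + 66.471 + 64.377 + 68.294 + 65.323) / 6 = 65.938
s = sqrt(sum((x - mean)^2)/(n-1)) = 1.3453844
u_A = s / sqrt(n) = 1.3453844 / sqrt(6) = 0.54925088
u_B1 = 1.475 / sqrt(2) = 1.0429825
u_B2 = 1.398 / sqrt(2) = 0.98853528
u_B3 = 0.498 / sqrt(6) = 0.20330765
uc = sqrt(0.54925088^2 + 1.0429825^2 + 0.98853528^2 + 0.20330765^2) = 1.5517812
U = k * uc = 2 * 1.5517812
U = 3.1036

3.1036


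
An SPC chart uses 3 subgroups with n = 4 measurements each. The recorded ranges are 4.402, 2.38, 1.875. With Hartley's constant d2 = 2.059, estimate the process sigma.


R_bar = (4.402 + 2.38 + 1.875) / 3
R_bar = 8.657 / 3 = 2.8856667
sigma_hat = R_bar / d2 = 2.8856667 / 2.059 = 1.4015

1.4015


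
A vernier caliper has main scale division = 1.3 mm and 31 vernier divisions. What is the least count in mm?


LC = MSD / n_div
= 1.3 / 31
= 0.0419

0.0419


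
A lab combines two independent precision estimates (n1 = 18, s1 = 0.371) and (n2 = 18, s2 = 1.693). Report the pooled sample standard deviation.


s_p = sqrt(((n1-1)*s1^2 + (n2-1)*s2^2) / (n1+n2-2))
numerator = (18-1)*0.371^2 + (18-1)*1.693^2 = 2.339897 + 48.726233 = 51.06613
denominator = 18 + 18 - 2 = 34
s_p^2 = 51.06613 / 34 = 1.501945
s_p = sqrt(1.501945) = 1.2255

1.2255


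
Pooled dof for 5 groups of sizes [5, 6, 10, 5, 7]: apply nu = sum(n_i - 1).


nu = sum_i (n_i - 1)
nu = ((5 - 1) + (6 - 1) + (10 - 1) + (5 - 1) + (7 - 1))
nu = 4 + 5 + 9 + 4 + 6
nu = 28

28


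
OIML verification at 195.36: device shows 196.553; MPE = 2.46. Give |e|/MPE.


e = indication - reference = 196.553 - 195.36 = 1.1930
|e| = 1.1930
ratio = |e| / MPE = 1.1930 / 2.46
ratio = 0.4850

0.4850


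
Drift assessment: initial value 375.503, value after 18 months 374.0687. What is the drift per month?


rate = (v2 - v1) / months
= (374.0687 - 375.503) / 18
= -1.4343 / 18
= -0.0797

-0.0797


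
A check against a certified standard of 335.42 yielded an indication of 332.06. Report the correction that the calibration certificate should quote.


Correction = standard - reading
= 335.42 - 332.06
= 3.3600

3.3600


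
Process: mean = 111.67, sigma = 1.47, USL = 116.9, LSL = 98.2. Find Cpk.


Cpu = (USL - mean) / (3*sigma) = (116.9 - 111.67) / (3*1.47) = 1.1859
Cpl = (mean - LSL) / (3*sigma) = (111.67 - 98.2) / (3*1.47) = 3.0544
Cpk = min(Cpu, Cpl) = 1.1859

1.1859


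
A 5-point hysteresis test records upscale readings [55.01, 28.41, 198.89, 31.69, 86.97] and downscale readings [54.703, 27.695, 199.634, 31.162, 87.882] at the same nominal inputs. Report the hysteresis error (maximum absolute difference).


|55.01 - 54.703| = 0.3070
|28.41 - 27.695| = 0.7150
|198.89 - 199.634| = 0.7440
|31.69 - 31.162| = 0.5280
|86.97 - 87.882| = 0.9120
hysteresis = max(diffs) = 0.9120

0.9120


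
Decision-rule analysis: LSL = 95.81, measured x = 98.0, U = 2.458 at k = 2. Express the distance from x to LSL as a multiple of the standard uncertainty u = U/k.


u = U / k = 2.458 / 2 = 1.229
margin = |LSL - x| = |95.81 - 98.0| = 2.19
z = margin / u = 2.19 / 1.229
z = 1.7819

1.7819


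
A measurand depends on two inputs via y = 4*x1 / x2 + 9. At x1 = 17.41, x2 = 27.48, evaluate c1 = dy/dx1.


y = 4*x1 / x2 + 9
dy/dx1 = 4/x2
Evaluate at x2 = 27.48: c1 = 4 / 27.48
c1 = 0.1456

0.1456


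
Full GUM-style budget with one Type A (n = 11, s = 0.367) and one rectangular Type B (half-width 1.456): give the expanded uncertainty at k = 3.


u_A = s / sqrt(n) = 0.367 / sqrt(11) = 0.11065466
u_B = half_width / sqrt(3) = 1.456 / sqrt(3) = 0.84062199
uc = sqrt(u_A^2 + u_B^2) = sqrt(0.11065466^2 + 0.84062199^2) = 0.84787368
U = k * uc = 3 * 0.84787368
U = 2.5436

2.5436


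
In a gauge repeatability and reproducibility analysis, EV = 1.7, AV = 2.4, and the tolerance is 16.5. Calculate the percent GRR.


GRR = sqrt(EV^2 + AV^2) = sqrt(1.7^2 + 2.4^2) = 2.9410882
%GRR = GRR / tol * 100 = 2.9410882 / 16.5 * 100
%GRR = 17.8248

17.8248


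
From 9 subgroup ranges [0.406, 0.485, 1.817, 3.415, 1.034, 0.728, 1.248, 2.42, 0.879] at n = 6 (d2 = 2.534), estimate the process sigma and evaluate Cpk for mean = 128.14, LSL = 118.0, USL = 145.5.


R_bar = (0.406 + 0.485 + 1.817 + 3.415 + 1.034 + 0.728 + 1.248 + 2.42 + 0.879) / 9 = 1.3813333
sigma = R_bar / d2 = 1.3813333 / 2.534 = 0.54511969
Cp = (USL - LSL)/(6*sigma) = (145.5 - 118.0)/(6*0.54511969) = 8.4079
Cpu = (145.5 - 128.14)/(3*0.54511969) = 10.6154
Cpl = (128.14 - 118.0)/(3*0.54511969) = 6.2005
Cpk = min(Cpu, Cpl) = 6.2005

6.2005


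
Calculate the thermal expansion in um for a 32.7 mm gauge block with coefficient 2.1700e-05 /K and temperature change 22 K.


dL = L * alpha * dT
= 32.7 * 2.1700e-05 * 22
= 0.0156110 mm
dL_um = 0.0156110 * 1000 = 15.6110 um

15.6110


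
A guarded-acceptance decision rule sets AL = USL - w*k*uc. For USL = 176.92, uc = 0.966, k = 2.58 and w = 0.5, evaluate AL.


U = k * uc = 2.58 * 0.966 = 2.49228
guard band g = w * U = 0.5 * 2.49228 = 1.24614
AL = USL - g = 176.92 - 1.24614
AL = 175.6739

175.6739


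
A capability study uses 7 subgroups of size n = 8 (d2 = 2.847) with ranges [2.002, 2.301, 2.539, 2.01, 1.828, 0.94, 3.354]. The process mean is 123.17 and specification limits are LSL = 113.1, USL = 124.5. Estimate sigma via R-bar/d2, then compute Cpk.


R_bar = (2.002 + 2.301 + 2.539 + 2.01 + 1.828 + 0.94 + 3.354) / 7 = 2.1391429
sigma = R_bar / d2 = 2.1391429 / 2.847 = 0.75136737
Cp = (USL - LSL)/(6*sigma) = (124.5 - 113.1)/(6*0.75136737) = 2.5287
Cpu = (124.5 - 123.17)/(3*0.75136737) = 0.5900
Cpl = (123.17 - 113.1)/(3*0.75136737) = 4.4674
Cpk = min(Cpu, Cpl) = 0.5900

0.5900


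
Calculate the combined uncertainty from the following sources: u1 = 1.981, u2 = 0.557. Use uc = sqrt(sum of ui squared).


uc = sqrt(1.981^2 + 0.557^2)
uc = sqrt(4.23461)
uc = 2.0578

2.0578


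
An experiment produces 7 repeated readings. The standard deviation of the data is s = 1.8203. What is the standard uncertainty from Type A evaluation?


u_A = s / sqrt(n)
u_A = 1.8203 / sqrt(7)
u_A = 1.8203 / 2.6457513
u_A = 0.6880

0.6880


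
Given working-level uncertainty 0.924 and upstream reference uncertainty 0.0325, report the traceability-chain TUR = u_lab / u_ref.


TUR = u_lab / u_ref
= 0.924 / 0.0325
= 28.4308

28.4308


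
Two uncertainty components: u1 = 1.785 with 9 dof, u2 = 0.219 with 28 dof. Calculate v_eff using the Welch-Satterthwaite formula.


uc = sqrt(u1^2 + u2^2) = sqrt(1.785^2 + 0.219^2) = 1.7983843
v_eff = uc^4 / (u1^4/v1 + u2^4/v2)
= 1.7983843^4 / (1.785^4/9 + 0.219^4/28)
= 10.45996 / 1.1280855
v_eff = 9.2723

9.2723


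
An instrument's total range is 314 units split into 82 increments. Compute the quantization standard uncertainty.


resolution = range / divisions
resolution = 314 / 82 = 3.8292683
u_res = resolution / (2*sqrt(3))
u_res = 3.8292683 / 3.4641016
u_res = 1.1054

1.1054


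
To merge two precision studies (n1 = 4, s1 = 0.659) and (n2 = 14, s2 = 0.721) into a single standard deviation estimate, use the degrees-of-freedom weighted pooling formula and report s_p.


s_p = sqrt(((n1-1)*s1^2 + (n2-1)*s2^2) / (n1+n2-2))
numerator = (4-1)*0.659^2 + (14-1)*0.721^2 = 1.302843 + 6.757933 = 8.060776
denominator = 4 + 14 - 2 = 16
s_p^2 = 8.060776 / 16 = 0.5037985
s_p = sqrt(0.5037985) = 0.7098

0.7098


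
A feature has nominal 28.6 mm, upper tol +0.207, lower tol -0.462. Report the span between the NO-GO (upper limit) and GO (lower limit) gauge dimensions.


GO = nominal - lower_tol (smallest hole = maximum material condition)
GO = 28.6 - 0.462 = 28.138
NO-GO = nominal + upper_tol (largest hole = least material condition)
NO-GO = 28.6 + 0.207 = 28.807
spread = NO-GO - GO = 28.807 - 28.138 = 0.6690

0.6690


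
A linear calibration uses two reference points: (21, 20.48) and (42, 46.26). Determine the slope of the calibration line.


slope = (y2 - y1) / (x2 - x1)
= (46.26 - 20.48) / (42 - 21)
= 25.7800 / 21
= 1.2276

1.2276


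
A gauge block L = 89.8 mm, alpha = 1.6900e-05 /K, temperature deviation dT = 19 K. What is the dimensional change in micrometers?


dL = L * alpha * dT
= 89.8 * 1.6900e-05 * 19
= 0.0288348 mm
dL_um = 0.0288348 * 1000 = 28.8348 um

28.8348


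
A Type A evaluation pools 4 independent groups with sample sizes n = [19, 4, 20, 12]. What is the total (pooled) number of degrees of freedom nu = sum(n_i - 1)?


nu = sum_i (n_i - 1)
nu = ((19 - 1) + (4 - 1) + (20 - 1) + (12 - 1))
nu = 18 + 3 + 19 + 11
nu = 51

51


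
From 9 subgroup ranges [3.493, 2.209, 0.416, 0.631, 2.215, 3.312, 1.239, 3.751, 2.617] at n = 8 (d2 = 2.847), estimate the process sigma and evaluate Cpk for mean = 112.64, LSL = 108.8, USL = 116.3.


R_bar = (3.493 + 2.209 + 0.416 + 0.631 + 2.215 + 3.312 + 1.239 + 3.751 + 2.617) / 9 = 2.2092222
sigma = R_bar / d2 = 2.2092222 / 2.847 = 0.77598251
Cp = (USL - LSL)/(6*sigma) = (116.3 - 108.8)/(6*0.77598251) = 1.6109
Cpu = (116.3 - 112.64)/(3*0.77598251) = 1.5722
Cpl = (112.64 - 108.8)/(3*0.77598251) = 1.6495
Cpk = min(Cpu, Cpl) = 1.5722

1.5722


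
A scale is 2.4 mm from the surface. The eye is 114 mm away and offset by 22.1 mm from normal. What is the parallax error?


error = h * offset / d
= 2.4 * 22.1 / 114
= 0.4653

0.4653


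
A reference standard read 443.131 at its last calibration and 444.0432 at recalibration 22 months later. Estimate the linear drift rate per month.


rate = (v2 - v1) / months
= (444.0432 - 443.131) / 22
= 0.9122 / 22
= 0.0415

0.0415


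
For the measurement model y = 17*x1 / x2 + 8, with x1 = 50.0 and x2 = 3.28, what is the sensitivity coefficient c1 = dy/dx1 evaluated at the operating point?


y = 17*x1 / x2 + 8
dy/dx1 = 17/x2
Evaluate at x2 = 3.28: c1 = 17 / 3.28
c1 = 5.1829

5.1829


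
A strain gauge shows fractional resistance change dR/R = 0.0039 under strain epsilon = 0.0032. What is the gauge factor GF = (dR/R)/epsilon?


GF = (dR/R) / epsilon
= 0.0039 / 0.0032
= 1.2187

1.2187


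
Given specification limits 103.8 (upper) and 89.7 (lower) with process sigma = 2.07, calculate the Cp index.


Cp = (USL - LSL) / (6 * sigma)
= (103.8 - 89.7) / (6 * 2.07)
= 14.1000 / 12.4200
= 1.1353

1.1353


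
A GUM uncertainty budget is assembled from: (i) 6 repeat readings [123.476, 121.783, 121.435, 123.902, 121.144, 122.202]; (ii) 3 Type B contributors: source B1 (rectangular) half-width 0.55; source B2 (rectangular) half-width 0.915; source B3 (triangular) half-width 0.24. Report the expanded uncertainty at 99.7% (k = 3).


mean = (123.476 + 121.783 + 121.435 + 123.902 + 121.144 + 122.202) / 6 = 122.3236667
s = sqrt(sum((x - mean)^2)/(n-1)) = 1.1231628
u_A = s / sqrt(n) = 1.1231628 / sqrt(6) = 0.45852929
u_B1 = 0.55 / sqrt(3) = 0.31754265
u_B2 = 0.915 / sqrt(3) = 0.5282755
u_B3 = 0.24 / sqrt(6) = 0.09797959
uc = sqrt(0.45852929^2 + 0.31754265^2 + 0.5282755^2 + 0.09797959^2) = 0.77444009
U = k * uc = 3 * 0.77444009
U = 2.3233

2.3233


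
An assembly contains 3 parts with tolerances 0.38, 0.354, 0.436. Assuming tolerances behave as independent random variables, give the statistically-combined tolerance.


RSS = sqrt(0.38^2 + 0.354^2 + 0.436^2)
= sqrt(0.459812)
= 0.6781

0.6781


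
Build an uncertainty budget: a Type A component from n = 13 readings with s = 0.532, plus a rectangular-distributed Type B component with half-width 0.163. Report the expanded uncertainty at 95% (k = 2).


u_A = s / sqrt(n) = 0.532 / sqrt(13) = 0.14755025
u_B = half_width / sqrt(3) = 0.163 / sqrt(3) = 0.094108094
uc = sqrt(u_A^2 + u_B^2) = sqrt(0.14755025^2 + 0.094108094^2) = 0.17500688
U = k * uc = 2 * 0.17500688
U = 0.3500

0.3500


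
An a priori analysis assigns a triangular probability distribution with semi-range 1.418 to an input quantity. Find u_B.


u_B = half_width / sqrt(6)
u_B = 1.418 / 2.4494897
u_B = 0.5789

0.5789


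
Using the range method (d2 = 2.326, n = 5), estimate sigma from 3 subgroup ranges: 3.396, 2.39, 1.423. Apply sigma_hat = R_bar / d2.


R_bar = (3.396 + 2.39 + 1.423) / 3
R_bar = 7.209 / 3 = 2.403
sigma_hat = R_bar / d2 = 2.403 / 2.326 = 1.0331

1.0331


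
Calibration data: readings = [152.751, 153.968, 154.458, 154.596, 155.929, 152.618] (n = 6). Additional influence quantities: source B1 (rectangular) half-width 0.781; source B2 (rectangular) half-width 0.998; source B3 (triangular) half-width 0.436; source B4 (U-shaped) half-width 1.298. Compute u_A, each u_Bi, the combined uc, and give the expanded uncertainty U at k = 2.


mean = (152.751 + 153.968 + 154.458 + 154.596 + 155.929 + 152.618) / 6 = 154.0533333
s = sqrt(sum((x - mean)^2)/(n-1)) = 1.2441787
u_A = s / sqrt(n) = 1.2441787 / sqrt(6) = 0.50793383
u_B1 = 0.781 / sqrt(3) = 0.45091056
u_B2 = 0.998 / sqrt(3) = 0.57619557
u_B3 = 0.436 / sqrt(6) = 0.17799625
u_B4 = 1.298 / sqrt(2) = 0.9178246
uc = sqrt(0.50793383^2 + 0.45091056^2 + 0.57619557^2 + 0.17799625^2 + 0.9178246^2) = 1.2912796
U = k * uc = 2 * 1.2912796
U = 2.5826

2.5826


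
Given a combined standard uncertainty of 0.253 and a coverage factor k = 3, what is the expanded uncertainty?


U = k * uc
U = 3 * 0.253
U = 0.7590

0.7590


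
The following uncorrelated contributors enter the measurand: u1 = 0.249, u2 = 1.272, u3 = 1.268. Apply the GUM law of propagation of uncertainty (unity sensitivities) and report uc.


uc = sqrt(0.249^2 + 1.272^2 + 1.268^2)
uc = sqrt(3.287809)
uc = 1.8132

1.8132


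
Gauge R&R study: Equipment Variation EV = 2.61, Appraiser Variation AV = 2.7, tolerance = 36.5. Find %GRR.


GRR = sqrt(EV^2 + AV^2) = sqrt(2.61^2 + 2.7^2) = 3.7552763
%GRR = GRR / tol * 100 = 3.7552763 / 36.5 * 100
%GRR = 10.2884

10.2884


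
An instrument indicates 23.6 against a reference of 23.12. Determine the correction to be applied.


Correction = standard - reading
= 23.12 - 23.6
= -0.4800

-0.4800


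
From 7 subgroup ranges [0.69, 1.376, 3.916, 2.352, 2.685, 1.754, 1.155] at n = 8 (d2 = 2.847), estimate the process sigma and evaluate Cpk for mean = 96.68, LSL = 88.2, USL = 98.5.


R_bar = (0.69 + 1.376 + 3.916 + 2.352 + 2.685 + 1.754 + 1.155) / 7 = 1.9897143
sigma = R_bar / d2 = 1.9897143 / 2.847 = 0.69888103
Cp = (USL - LSL)/(6*sigma) = (98.5 - 88.2)/(6*0.69888103) = 2.4563
Cpu = (98.5 - 96.68)/(3*0.69888103) = 0.8681
Cpl = (96.68 - 88.2)/(3*0.69888103) = 4.0446
Cpk = min(Cpu, Cpl) = 0.8681

0.8681


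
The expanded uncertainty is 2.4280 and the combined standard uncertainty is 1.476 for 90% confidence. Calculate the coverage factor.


k = U / uc
k = 2.4280 / 1.476
k = 1.645

1.645


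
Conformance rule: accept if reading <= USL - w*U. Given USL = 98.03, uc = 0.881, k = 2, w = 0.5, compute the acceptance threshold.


U = k * uc = 2 * 0.881 = 1.762
guard band g = w * U = 0.5 * 1.762 = 0.881
AL = USL - g = 98.03 - 0.881
AL = 97.1490

97.1490


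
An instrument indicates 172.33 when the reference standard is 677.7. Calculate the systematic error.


Systematic error = measured - true
= 172.33 - 677.7
= -505.3700

-505.3700


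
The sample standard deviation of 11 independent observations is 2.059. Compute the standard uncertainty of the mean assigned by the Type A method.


u_A = s / sqrt(n)
u_A = 2.059 / sqrt(11)
u_A = 2.059 / 3.3166248
u_A = 0.6208

0.6208


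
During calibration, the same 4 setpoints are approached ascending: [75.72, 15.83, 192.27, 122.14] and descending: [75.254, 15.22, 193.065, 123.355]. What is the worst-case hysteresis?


|75.72 - 75.254| = 0.4660
|15.83 - 15.22| = 0.6100
|192.27 - 193.065| = 0.7950
|122.14 - 123.355| = 1.2150
hysteresis = max(diffs) = 1.2150

1.2150


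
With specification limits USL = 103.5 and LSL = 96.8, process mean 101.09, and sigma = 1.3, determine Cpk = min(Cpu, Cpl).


Cpu = (USL - mean) / (3*sigma) = (103.5 - 101.09) / (3*1.3) = 0.6179
Cpl = (mean - LSL) / (3*sigma) = (101.09 - 96.8) / (3*1.3) = 1.1000
Cpk = min(Cpu, Cpl) = 0.6179

0.6179


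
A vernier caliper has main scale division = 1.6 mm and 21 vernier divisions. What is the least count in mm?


LC = MSD / n_div
= 1.6 / 21
= 0.0762

0.0762


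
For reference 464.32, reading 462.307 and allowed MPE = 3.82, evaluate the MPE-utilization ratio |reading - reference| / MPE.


e = indication - reference = 462.307 - 464.32 = -2.0130
|e| = 2.0130
ratio = |e| / MPE = 2.0130 / 3.82
ratio = 0.5270

0.5270


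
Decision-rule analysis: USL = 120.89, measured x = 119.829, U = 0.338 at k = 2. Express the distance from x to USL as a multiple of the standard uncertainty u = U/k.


u = U / k = 0.338 / 2 = 0.169
margin = |USL - x| = |120.89 - 119.829| = 1.061
z = margin / u = 1.061 / 0.169
z = 6.2781

6.2781


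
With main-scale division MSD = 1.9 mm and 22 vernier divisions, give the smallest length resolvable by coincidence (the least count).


LC = MSD / n_div
= 1.9 / 22
= 0.0864

0.0864


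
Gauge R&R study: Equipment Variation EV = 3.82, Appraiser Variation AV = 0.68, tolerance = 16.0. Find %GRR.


GRR = sqrt(EV^2 + AV^2) = sqrt(3.82^2 + 0.68^2) = 3.8800515
%GRR = GRR / tol * 100 = 3.8800515 / 16.0 * 100
%GRR = 24.2503

24.2503


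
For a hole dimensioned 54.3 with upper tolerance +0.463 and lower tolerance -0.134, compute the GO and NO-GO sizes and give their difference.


GO = nominal - lower_tol (smallest hole = maximum material condition)
GO = 54.3 - 0.134 = 54.166
NO-GO = nominal + upper_tol (largest hole = least material condition)
NO-GO = 54.3 + 0.463 = 54.763
spread = NO-GO - GO = 54.763 - 54.166 = 0.5970

0.5970


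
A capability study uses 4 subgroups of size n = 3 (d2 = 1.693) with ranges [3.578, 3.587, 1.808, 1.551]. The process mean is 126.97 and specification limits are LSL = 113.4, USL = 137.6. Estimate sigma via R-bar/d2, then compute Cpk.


R_bar = (3.578 + 3.587 + 1.808 + 1.551) / 4 = 2.631
sigma = R_bar / d2 = 2.631 / 1.693 = 1.5540461
Cp = (USL - LSL)/(6*sigma) = (137.6 - 113.4)/(6*1.5540461) = 2.5954
Cpu = (137.6 - 126.97)/(3*1.5540461) = 2.2801
Cpl = (126.97 - 113.4)/(3*1.5540461) = 2.9107
Cpk = min(Cpu, Cpl) = 2.2801

2.2801


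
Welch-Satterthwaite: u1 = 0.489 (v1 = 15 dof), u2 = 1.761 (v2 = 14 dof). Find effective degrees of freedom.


uc = sqrt(u1^2 + u2^2) = sqrt(0.489^2 + 1.761^2) = 1.8276329
v_eff = uc^4 / (u1^4/v1 + u2^4/v2)
= 1.8276329^4 / (0.489^4/15 + 1.761^4/14)
= 11.157217 / 0.69073703
v_eff = 16.1526

16.1526


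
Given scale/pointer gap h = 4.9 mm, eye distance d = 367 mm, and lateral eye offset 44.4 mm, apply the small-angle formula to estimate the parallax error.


error = h * offset / d
= 4.9 * 44.4 / 367
= 0.5928

0.5928


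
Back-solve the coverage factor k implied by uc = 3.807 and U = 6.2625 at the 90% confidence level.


k = U / uc
k = 6.2625 / 3.807
k = 1.645

1.645


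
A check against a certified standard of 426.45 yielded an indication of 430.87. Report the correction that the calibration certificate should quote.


Correction = standard - reading
= 426.45 - 430.87
= -4.4200

-4.4200


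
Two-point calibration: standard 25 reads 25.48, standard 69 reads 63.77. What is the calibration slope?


slope = (y2 - y1) / (x2 - x1)
= (63.77 - 25.48) / (69 - 25)
= 38.2900 / 44
= 0.8702

0.8702


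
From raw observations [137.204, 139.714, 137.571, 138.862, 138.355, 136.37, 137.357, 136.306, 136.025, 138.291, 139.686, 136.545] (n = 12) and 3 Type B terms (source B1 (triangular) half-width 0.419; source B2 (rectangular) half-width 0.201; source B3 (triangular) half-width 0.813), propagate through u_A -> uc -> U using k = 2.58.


mean = (137.204 + 139.714 + 137.571 + 138.862 + 138.355 + 136.37 + 137.357 + 136.306 + 136.025 + 138.291 + 139.686 + 136.545) / 12 = 137.6905
s = sqrt(sum((x - mean)^2)/(n-1)) = 1.2919313
u_A = s / sqrt(n) = 1.2919313 / sqrt(12) = 0.37294844
u_B1 = 0.419 / sqrt(6) = 0.17105603
u_B2 = 0.201 / sqrt(3) = 0.1160474
u_B3 = 0.813 / sqrt(6) = 0.33190586
uc = sqrt(0.37294844^2 + 0.17105603^2 + 0.1160474^2 + 0.33190586^2) = 0.540351
U = k * uc = 2.58 * 0.540351
U = 1.3941

1.3941


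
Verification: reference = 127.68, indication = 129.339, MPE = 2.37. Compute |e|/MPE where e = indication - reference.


e = indication - reference = 129.339 - 127.68 = 1.6590
|e| = 1.6590
ratio = |e| / MPE = 1.6590 / 2.37
ratio = 0.7000

0.7000


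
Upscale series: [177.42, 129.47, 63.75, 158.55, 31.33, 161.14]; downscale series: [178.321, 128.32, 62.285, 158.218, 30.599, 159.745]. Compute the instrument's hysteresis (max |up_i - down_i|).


|177.42 - 178.321| = 0.9010
|129.47 - 128.32| = 1.1500
|63.75 - 62.285| = 1.4650
|158.55 - 158.218| = 0.3320
|31.33 - 30.599| = 0.7310
|161.14 - 159.745| = 1.3950
hysteresis = max(diffs) = 1.4650

1.4650


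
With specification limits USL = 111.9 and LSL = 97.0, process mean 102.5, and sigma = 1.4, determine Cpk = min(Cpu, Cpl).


Cpu = (USL - mean) / (3*sigma) = (111.9 - 102.5) / (3*1.4) = 2.2381
Cpl = (mean - LSL) / (3*sigma) = (102.5 - 97.0) / (3*1.4) = 1.3095
Cpk = min(Cpu, Cpl) = 1.3095

1.3095


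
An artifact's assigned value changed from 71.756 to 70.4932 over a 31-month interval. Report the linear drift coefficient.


rate = (v2 - v1) / months
= (70.4932 - 71.756) / 31
= -1.2628 / 31
= -0.0407

-0.0407


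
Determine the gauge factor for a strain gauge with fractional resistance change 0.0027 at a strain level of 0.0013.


GF = (dR/R) / epsilon
= 0.0027 / 0.0013
= 2.0769

2.0769


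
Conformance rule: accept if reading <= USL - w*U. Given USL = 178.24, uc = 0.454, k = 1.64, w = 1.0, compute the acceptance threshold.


U = k * uc = 1.64 * 0.454 = 0.74456
guard band g = w * U = 1.0 * 0.74456 = 0.74456
AL = USL - g = 178.24 - 0.74456
AL = 177.4954

177.4954


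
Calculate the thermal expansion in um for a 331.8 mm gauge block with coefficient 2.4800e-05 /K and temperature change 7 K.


dL = L * alpha * dT
= 331.8 * 2.4800e-05 * 7
= 0.0576005 mm
dL_um = 0.0576005 * 1000 = 57.6005 um

57.6005


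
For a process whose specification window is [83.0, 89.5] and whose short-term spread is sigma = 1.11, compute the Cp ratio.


Cp = (USL - LSL) / (6 * sigma)
= (89.5 - 83.0) / (6 * 1.11)
= 6.5000 / 6.6600
= 0.9760

0.9760


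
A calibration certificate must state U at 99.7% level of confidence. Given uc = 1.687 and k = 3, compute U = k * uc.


U = k * uc
U = 3 * 1.687
U = 5.0610

5.0610


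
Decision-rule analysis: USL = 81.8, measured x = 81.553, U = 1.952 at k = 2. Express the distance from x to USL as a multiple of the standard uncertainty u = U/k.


u = U / k = 1.952 / 2 = 0.976
margin = |USL - x| = |81.8 - 81.553| = 0.247
z = margin / u = 0.247 / 0.976
z = 0.2531

0.2531


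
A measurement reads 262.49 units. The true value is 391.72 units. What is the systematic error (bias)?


Systematic error = measured - true
= 262.49 - 391.72
= -129.2300

-129.2300


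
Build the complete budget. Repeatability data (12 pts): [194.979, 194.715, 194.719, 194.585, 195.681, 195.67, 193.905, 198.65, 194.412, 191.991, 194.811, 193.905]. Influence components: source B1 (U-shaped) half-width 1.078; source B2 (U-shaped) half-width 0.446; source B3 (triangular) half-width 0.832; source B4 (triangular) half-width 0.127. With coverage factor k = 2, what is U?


mean = (194.979 + 194.715 + 194.719 + 194.585 + 195.681 + 195.67 + 193.905 + 198.65 + 194.412 + 191.991 + 194.811 + 193.905) / 12 = 194.83525
s = sqrt(sum((x - mean)^2)/(n-1)) = 1.5396546
u_A = s / sqrt(n) = 1.5396546 / sqrt(12) = 0.44446
u_B1 = 1.078 / sqrt(2) = 0.76226111
u_B2 = 0.446 / sqrt(2) = 0.31536962
u_B3 = 0.832 / sqrt(6) = 0.33966258
u_B4 = 0.127 / sqrt(6) = 0.051847533
uc = sqrt(0.44446^2 + 0.76226111^2 + 0.31536962^2 + 0.33966258^2 + 0.051847533^2) = 0.99804986
U = k * uc = 2 * 0.99804986
U = 1.9961

1.9961


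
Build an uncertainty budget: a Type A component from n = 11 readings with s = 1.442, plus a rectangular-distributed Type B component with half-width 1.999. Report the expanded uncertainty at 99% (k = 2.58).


u_A = s / sqrt(n) = 1.442 / sqrt(11) = 0.43477936
u_B = half_width / sqrt(3) = 1.999 / sqrt(3) = 1.1541232
uc = sqrt(u_A^2 + u_B^2) = sqrt(0.43477936^2 + 1.1541232^2) = 1.2333018
U = k * uc = 2.58 * 1.2333018
U = 3.1819

3.1819


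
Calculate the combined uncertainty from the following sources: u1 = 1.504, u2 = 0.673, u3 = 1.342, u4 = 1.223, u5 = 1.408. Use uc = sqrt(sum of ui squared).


uc = sqrt(1.504^2 + 0.673^2 + 1.342^2 + 1.223^2 + 1.408^2)
uc = sqrt(7.994102)
uc = 2.8274

2.8274


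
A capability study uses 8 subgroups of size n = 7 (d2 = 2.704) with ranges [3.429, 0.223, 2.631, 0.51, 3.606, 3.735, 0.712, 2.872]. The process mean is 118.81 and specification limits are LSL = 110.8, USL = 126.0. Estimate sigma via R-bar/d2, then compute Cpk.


R_bar = (3.429 + 0.223 + 2.631 + 0.51 + 3.606 + 3.735 + 0.712 + 2.872) / 8 = 2.21475
sigma = R_bar / d2 = 2.21475 / 2.704 = 0.81906435
Cp = (USL - LSL)/(6*sigma) = (126.0 - 110.8)/(6*0.81906435) = 3.0930
Cpu = (126.0 - 118.81)/(3*0.81906435) = 2.9261
Cpl = (118.81 - 110.8)/(3*0.81906435) = 3.2598
Cpk = min(Cpu, Cpl) = 2.9261

2.9261


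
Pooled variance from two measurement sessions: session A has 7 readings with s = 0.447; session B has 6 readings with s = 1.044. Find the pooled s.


s_p = sqrt(((n1-1)*s1^2 + (n2-1)*s2^2) / (n1+n2-2))
numerator = (7-1)*0.447^2 + (6-1)*1.044^2 = 1.198854 + 5.44968 = 6.648534
denominator = 7 + 6 - 2 = 11
s_p^2 = 6.648534 / 11 = 0.60441218
s_p = sqrt(0.60441218) = 0.7774

0.7774


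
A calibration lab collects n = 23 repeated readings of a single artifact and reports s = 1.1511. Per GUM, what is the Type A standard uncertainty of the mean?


u_A = s / sqrt(n)
u_A = 1.1511 / sqrt(23)
u_A = 1.1511 / 4.7958315
u_A = 0.2400

0.2400


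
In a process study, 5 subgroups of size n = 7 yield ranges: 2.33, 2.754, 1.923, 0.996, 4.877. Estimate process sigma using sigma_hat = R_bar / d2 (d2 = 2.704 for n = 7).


R_bar = (2.33 + 2.754 + 1.923 + 0.996 + 4.877) / 5
R_bar = 12.88 / 5 = 2.576
sigma_hat = R_bar / d2 = 2.576 / 2.704 = 0.9527

0.9527


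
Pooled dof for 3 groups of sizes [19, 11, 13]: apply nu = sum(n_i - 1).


nu = sum_i (n_i - 1)
nu = ((19 - 1) + (11 - 1) + (13 - 1))
nu = 18 + 10 + 12
nu = 40

40


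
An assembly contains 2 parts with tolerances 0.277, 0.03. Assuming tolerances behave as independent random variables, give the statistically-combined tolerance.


RSS = sqrt(0.277^2 + 0.03^2)
= sqrt(0.077629)
= 0.2786

0.2786


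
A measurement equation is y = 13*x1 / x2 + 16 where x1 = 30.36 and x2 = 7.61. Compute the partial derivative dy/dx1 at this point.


y = 13*x1 / x2 + 16
dy/dx1 = 13/x2
Evaluate at x2 = 7.61: c1 = 13 / 7.61
c1 = 1.7083

1.7083


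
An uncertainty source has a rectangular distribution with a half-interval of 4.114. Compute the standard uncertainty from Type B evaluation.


u_B = half_width / sqrt(3)
u_B = 4.114 / 1.7320508
u_B = 2.3752

2.3752


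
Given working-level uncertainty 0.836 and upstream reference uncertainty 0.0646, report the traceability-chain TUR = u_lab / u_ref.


TUR = u_lab / u_ref
= 0.836 / 0.0646
= 12.9412

12.9412


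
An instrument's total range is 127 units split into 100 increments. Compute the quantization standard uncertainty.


resolution = range / divisions
resolution = 127 / 100 = 1.27
u_res = resolution / (2*sqrt(3))
u_res = 1.27 / 3.4641016
u_res = 0.3666

0.3666


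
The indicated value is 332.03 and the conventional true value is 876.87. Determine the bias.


Systematic error = measured - true
= 332.03 - 876.87
= -544.8400

-544.8400


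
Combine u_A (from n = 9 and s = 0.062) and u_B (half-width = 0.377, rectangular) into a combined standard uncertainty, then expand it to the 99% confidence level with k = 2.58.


u_A = s / sqrt(n) = 0.062 / sqrt(9) = 0.020666667
u_B = half_width / sqrt(3) = 0.377 / sqrt(3) = 0.21766105
uc = sqrt(u_A^2 + u_B^2) = sqrt(0.020666667^2 + 0.21766105^2) = 0.21863999
U = k * uc = 2.58 * 0.21863999
U = 0.5641

0.5641


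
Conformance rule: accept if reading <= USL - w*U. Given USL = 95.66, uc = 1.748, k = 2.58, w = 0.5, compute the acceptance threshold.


U = k * uc = 2.58 * 1.748 = 4.50984
guard band g = w * U = 0.5 * 4.50984 = 2.25492
AL = USL - g = 95.66 - 2.25492
AL = 93.4051

93.4051


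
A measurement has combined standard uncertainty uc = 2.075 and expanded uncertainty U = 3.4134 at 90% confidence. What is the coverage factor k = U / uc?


k = U / uc
k = 3.4134 / 2.075
k = 1.645

1.645


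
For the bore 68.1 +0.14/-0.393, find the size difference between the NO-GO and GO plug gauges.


GO = nominal - lower_tol (smallest hole = maximum material condition)
GO = 68.1 - 0.393 = 67.707
NO-GO = nominal + upper_tol (largest hole = least material condition)
NO-GO = 68.1 + 0.14 = 68.24
spread = NO-GO - GO = 68.24 - 67.707 = 0.5330

0.5330


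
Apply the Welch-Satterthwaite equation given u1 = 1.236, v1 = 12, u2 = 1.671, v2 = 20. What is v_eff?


uc = sqrt(u1^2 + u2^2) = sqrt(1.236^2 + 1.671^2) = 2.0784458
v_eff = uc^4 / (u1^4/v1 + u2^4/v2)
= 2.0784458^4 / (1.236^4/12 + 1.671^4/20)
= 18.661855 / 0.58431841
v_eff = 31.9378

31.9378


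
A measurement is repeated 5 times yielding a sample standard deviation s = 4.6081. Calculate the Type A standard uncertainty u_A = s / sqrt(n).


u_A = s / sqrt(n)
u_A = 4.6081 / sqrt(5)
u_A = 4.6081 / 2.236068
u_A = 2.0608

2.0608


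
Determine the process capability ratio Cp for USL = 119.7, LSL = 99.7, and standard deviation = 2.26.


Cp = (USL - LSL) / (6 * sigma)
= (119.7 - 99.7) / (6 * 2.26)
= 20.0000 / 13.5600
= 1.4749

1.4749


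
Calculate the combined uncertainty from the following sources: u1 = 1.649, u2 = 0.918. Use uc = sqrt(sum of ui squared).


uc = sqrt(1.649^2 + 0.918^2)
uc = sqrt(3.561925)
uc = 1.8873

1.8873


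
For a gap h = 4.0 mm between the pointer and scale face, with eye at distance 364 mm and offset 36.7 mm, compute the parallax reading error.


error = h * offset / d
= 4.0 * 36.7 / 364
= 0.4033

0.4033


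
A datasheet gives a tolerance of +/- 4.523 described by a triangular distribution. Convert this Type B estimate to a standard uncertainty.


u_B = half_width / sqrt(6)
u_B = 4.523 / 2.4494897
u_B = 1.8465

1.8465


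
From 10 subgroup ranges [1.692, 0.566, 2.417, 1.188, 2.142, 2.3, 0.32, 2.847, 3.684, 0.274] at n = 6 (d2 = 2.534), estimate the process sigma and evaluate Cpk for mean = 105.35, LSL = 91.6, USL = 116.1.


R_bar = (1.692 + 0.566 + 2.417 + 1.188 + 2.142 + 2.3 + 0.32 + 2.847 + 3.684 + 0.274) / 10 = 1.743
sigma = R_bar / d2 = 1.743 / 2.534 = 0.6878453
Cp = (USL - LSL)/(6*sigma) = (116.1 - 91.6)/(6*0.6878453) = 5.9364
Cpu = (116.1 - 105.35)/(3*0.6878453) = 5.2095
Cpl = (105.35 - 91.6)/(3*0.6878453) = 6.6633
Cpk = min(Cpu, Cpl) = 5.2095

5.2095


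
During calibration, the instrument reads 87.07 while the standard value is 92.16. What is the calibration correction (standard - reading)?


Correction = standard - reading
= 92.16 - 87.07
= 5.0900

5.0900


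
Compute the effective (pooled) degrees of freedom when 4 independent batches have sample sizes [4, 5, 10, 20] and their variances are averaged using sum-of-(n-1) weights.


nu = sum_i (n_i - 1)
nu = ((4 - 1) + (5 - 1) + (10 - 1) + (20 - 1))
nu = 3 + 4 + 9 + 19
nu = 35

35


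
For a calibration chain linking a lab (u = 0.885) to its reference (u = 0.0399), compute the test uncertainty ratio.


TUR = u_lab / u_ref
= 0.885 / 0.0399
= 22.1805

22.1805


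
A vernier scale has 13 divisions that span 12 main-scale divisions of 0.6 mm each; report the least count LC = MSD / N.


LC = MSD / n_div
= 0.6 / 13
= 0.0462

0.0462


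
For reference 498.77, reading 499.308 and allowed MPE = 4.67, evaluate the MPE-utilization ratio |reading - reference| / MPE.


e = indication - reference = 499.308 - 498.77 = 0.5380
|e| = 0.5380
ratio = |e| / MPE = 0.5380 / 4.67
ratio = 0.1152

0.1152


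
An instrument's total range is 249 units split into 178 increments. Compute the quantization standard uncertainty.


resolution = range / divisions
resolution = 249 / 178 = 1.3988764
u_res = resolution / (2*sqrt(3))
u_res = 1.3988764 / 3.4641016
u_res = 0.4038

0.4038


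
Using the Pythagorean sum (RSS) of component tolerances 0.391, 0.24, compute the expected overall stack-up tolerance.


RSS = sqrt(0.391^2 + 0.24^2)
= sqrt(0.210481)
= 0.4588

0.4588


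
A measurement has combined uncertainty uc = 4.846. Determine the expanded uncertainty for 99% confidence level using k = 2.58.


U = k * uc
U = 2.58 * 4.846
U = 12.5027

12.5027


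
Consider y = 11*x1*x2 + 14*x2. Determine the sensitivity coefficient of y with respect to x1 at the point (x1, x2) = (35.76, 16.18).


y = 11*x1*x2 + 14*x2
dy/dx1 = 11*x2
Evaluate at x2 = 16.18: c1 = 11 * 16.18
c1 = 177.9800

177.9800


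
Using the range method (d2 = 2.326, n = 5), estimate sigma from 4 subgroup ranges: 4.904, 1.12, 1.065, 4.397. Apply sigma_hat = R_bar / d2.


R_bar = (4.904 + 1.12 + 1.065 + 4.397) / 4
R_bar = 11.486 / 4 = 2.8715
sigma_hat = R_bar / d2 = 2.8715 / 2.326 = 1.2345

1.2345


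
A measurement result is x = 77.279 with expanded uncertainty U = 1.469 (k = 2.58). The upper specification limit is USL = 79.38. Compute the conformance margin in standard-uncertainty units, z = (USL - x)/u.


u = U / k = 1.469 / 2.58 = 0.56937984
margin = |USL - x| = |79.38 - 77.279| = 2.101
z = margin / u = 2.101 / 0.56937984
z = 3.6900

3.6900


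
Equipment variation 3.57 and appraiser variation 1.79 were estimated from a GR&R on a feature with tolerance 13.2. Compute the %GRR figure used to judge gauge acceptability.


GRR = sqrt(EV^2 + AV^2) = sqrt(3.57^2 + 1.79^2) = 3.9936199
%GRR = GRR / tol * 100 = 3.9936199 / 13.2 * 100
%GRR = 30.2547

30.2547


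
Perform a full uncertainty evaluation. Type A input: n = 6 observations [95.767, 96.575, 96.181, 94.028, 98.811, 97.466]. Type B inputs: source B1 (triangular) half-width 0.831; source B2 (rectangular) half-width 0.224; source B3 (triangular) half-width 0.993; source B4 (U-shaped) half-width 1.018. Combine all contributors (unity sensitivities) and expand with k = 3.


mean = (95.767 + 96.575 + 96.181 + 94.028 + 98.811 + 97.466) / 6 = 96.47133333
s = sqrt(sum((x - mean)^2)/(n-1)) = 1.6139644
u_A = s / sqrt(n) = 1.6139644 / sqrt(6) = 0.65889821
u_B1 = 0.831 / sqrt(6) = 0.33925433
u_B2 = 0.224 / sqrt(3) = 0.12932646
u_B3 = 0.993 / sqrt(6) = 0.40539055
u_B4 = 1.018 / sqrt(2) = 0.7198347
uc = sqrt(0.65889821^2 + 0.33925433^2 + 0.12932646^2 + 0.40539055^2 + 0.7198347^2) = 1.1173492
U = k * uc = 3 * 1.1173492
U = 3.3520

3.3520
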